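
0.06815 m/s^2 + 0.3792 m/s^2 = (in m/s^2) 0.4473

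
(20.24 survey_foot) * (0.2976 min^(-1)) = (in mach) 8.987e-05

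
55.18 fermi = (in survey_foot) 1.81e-13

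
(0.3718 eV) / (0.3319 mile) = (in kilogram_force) 1.137e-23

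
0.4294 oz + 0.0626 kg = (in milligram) 7.477e+04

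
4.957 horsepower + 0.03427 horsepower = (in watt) 3722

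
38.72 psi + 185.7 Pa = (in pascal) 2.672e+05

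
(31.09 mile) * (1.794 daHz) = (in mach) 2636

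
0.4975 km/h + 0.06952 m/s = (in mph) 0.4646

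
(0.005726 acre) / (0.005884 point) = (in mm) 1.116e+10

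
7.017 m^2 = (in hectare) 0.0007017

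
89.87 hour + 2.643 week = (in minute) 3.203e+04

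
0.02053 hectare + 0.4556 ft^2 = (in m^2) 205.3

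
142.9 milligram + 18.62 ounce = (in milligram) 5.28e+05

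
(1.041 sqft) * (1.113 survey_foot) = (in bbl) 0.2064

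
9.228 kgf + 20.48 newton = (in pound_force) 24.95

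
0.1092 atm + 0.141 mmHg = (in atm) 0.1094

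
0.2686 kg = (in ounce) 9.475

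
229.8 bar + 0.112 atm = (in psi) 3335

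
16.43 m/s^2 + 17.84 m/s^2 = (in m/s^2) 34.27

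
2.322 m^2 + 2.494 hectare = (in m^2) 2.494e+04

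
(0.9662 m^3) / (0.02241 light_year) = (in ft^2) 4.905e-14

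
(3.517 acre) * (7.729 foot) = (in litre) 3.353e+07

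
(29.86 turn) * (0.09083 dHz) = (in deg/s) 97.64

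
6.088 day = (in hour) 146.1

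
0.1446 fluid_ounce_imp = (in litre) 0.004109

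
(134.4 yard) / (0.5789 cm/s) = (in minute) 353.8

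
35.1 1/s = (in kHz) 0.0351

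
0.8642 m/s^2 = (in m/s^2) 0.8642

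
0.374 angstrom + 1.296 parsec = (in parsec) 1.296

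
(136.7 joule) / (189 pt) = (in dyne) 2.05e+08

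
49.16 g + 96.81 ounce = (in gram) 2794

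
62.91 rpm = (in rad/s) 6.588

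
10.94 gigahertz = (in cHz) 1.094e+12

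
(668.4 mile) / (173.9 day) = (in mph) 0.1601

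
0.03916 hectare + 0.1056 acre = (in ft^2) 8815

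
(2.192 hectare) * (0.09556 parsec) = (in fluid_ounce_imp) 2.275e+24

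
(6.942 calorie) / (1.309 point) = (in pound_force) 1.414e+04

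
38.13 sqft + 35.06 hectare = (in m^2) 3.506e+05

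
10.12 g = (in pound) 0.02231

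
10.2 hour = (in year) 0.001164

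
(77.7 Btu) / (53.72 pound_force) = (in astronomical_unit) 2.293e-09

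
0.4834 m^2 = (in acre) 0.0001195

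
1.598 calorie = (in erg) 6.686e+07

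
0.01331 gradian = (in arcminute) 0.7187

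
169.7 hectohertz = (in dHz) 1.697e+05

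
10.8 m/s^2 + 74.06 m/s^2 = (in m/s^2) 84.86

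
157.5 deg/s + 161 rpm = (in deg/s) 1124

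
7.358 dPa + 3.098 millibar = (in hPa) 3.105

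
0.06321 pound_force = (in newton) 0.2812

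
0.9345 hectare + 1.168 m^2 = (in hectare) 0.9346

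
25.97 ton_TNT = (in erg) 1.087e+18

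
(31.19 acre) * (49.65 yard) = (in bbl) 3.604e+07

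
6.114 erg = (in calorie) 1.461e-07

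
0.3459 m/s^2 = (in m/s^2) 0.3459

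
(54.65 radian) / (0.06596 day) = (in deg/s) 0.5494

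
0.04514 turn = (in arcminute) 975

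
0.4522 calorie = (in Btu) 0.001793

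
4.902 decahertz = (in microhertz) 4.902e+07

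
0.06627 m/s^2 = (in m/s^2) 0.06627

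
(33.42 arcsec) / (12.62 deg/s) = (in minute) 1.226e-05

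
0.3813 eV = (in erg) 6.109e-13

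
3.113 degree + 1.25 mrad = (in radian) 0.05558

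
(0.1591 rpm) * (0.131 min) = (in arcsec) 2.701e+04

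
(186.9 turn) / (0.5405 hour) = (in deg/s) 34.58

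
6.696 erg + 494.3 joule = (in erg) 4.943e+09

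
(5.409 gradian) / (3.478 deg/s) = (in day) 1.62e-05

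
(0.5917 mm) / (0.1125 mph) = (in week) 1.945e-08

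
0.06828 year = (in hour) 598.1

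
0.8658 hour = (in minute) 51.95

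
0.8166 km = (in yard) 893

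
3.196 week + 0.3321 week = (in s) 2.134e+06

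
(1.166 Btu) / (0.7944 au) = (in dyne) 0.001035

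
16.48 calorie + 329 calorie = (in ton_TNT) 3.455e-07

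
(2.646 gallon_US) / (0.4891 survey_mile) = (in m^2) 1.272e-05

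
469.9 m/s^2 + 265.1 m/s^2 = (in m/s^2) 735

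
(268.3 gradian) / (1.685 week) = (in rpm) 3.949e-05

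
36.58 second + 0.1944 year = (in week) 10.14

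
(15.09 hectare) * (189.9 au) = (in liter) 4.287e+21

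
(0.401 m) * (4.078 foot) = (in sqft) 5.365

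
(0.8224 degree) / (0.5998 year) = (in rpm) 7.246e-09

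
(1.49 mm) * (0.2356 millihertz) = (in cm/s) 3.51e-05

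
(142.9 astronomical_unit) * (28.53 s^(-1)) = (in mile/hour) 1.364e+15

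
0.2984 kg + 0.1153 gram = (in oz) 10.53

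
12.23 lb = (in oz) 195.7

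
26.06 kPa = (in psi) 3.78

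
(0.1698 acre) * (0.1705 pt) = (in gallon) 10.92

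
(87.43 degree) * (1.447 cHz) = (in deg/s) 1.265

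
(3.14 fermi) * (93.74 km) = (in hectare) 2.943e-14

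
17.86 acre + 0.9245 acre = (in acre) 18.78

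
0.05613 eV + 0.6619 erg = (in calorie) 1.582e-08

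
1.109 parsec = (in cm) 3.422e+18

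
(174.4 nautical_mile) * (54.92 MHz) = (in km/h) 6.386e+13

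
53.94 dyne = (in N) 0.0005394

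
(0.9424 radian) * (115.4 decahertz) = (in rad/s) 1088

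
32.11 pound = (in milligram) 1.456e+07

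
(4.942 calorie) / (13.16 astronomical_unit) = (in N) 1.05e-11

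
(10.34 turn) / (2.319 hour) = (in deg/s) 0.4459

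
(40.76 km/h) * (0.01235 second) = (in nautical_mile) 7.55e-05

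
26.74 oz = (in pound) 1.671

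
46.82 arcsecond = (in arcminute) 0.7803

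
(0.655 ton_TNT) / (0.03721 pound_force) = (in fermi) 1.656e+25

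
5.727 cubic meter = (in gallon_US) 1513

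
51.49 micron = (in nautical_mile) 2.78e-08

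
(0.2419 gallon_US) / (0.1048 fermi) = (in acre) 2.159e+09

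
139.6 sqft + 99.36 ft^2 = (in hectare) 0.00222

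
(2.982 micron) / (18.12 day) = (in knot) 3.703e-12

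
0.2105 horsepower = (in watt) 157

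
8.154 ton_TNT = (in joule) 3.412e+10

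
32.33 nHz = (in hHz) 3.233e-10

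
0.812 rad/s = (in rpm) 7.754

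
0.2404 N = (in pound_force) 0.05404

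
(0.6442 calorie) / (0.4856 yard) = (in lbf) 1.365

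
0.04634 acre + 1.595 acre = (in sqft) 7.15e+04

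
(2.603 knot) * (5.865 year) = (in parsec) 8.027e-09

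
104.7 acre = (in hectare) 42.37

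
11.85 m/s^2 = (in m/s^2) 11.85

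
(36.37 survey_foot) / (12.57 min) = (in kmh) 0.05291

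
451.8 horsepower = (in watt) 3.369e+05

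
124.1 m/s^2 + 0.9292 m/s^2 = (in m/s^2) 125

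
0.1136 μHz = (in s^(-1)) 1.136e-07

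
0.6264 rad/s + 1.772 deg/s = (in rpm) 6.277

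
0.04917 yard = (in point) 127.4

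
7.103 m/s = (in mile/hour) 15.89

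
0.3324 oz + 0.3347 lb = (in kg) 0.1612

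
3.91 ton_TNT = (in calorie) 3.91e+09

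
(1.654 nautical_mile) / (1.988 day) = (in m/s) 0.01783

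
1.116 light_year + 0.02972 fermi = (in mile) 6.561e+12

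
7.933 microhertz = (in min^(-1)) 0.000476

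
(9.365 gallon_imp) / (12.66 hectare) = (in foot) 1.103e-06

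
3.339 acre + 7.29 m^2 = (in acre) 3.341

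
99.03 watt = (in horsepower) 0.1328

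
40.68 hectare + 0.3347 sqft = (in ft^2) 4.379e+06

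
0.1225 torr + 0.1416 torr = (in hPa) 0.3521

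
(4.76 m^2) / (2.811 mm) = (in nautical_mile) 0.9143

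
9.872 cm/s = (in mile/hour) 0.2208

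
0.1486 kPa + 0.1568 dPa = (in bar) 0.001486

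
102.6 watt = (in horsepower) 0.1376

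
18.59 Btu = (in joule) 1.961e+04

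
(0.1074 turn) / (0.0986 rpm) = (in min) 1.089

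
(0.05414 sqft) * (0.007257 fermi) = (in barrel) 2.296e-19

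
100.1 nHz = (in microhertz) 0.1001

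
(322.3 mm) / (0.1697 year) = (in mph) 1.347e-07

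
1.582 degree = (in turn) 0.004394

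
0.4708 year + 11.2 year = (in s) 3.681e+08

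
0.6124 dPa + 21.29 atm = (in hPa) 2.157e+04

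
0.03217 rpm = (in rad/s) 0.003369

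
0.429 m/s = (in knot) 0.8339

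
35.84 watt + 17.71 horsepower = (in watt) 1.324e+04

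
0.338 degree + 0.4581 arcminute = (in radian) 0.006032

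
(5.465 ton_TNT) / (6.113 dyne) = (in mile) 2.324e+11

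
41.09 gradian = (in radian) 0.6454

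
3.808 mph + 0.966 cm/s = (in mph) 3.83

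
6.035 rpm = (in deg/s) 36.21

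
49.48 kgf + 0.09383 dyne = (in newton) 485.2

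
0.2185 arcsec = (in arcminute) 0.003642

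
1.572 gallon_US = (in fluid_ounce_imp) 209.4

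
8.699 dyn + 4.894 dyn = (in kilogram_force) 1.386e-05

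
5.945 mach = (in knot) 3935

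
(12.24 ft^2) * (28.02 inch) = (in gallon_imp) 178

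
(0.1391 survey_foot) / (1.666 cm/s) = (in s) 2.545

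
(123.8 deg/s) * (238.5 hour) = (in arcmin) 6.378e+09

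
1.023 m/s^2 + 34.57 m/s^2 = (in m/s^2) 35.59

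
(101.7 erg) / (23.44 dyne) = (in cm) 4.339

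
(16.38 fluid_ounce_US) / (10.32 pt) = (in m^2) 0.1331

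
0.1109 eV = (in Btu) 1.684e-23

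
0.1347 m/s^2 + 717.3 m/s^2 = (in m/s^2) 717.4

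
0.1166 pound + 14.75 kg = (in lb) 32.63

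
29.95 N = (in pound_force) 6.733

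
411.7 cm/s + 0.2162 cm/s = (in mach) 0.0121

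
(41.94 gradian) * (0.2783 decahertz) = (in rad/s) 1.833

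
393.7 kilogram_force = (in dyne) 3.861e+08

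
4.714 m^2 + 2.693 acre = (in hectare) 1.09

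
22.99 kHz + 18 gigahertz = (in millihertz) 1.8e+13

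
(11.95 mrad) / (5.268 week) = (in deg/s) 2.149e-07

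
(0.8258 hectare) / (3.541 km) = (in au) 1.559e-11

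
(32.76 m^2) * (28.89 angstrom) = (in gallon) 2.5e-05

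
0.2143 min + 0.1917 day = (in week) 0.02741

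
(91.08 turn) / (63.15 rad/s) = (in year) 2.874e-07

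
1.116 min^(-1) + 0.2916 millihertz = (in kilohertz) 1.889e-05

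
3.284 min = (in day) 0.002281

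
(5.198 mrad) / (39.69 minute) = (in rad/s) 2.183e-06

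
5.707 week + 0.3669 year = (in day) 173.9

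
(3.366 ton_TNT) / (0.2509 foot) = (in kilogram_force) 1.878e+10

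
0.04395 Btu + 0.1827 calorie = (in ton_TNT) 1.127e-08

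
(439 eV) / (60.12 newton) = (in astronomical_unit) 7.82e-30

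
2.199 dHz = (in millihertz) 219.9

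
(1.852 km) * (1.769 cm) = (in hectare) 0.003276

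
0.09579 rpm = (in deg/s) 0.5747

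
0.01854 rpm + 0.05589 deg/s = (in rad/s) 0.002917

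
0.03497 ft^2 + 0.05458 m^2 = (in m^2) 0.05783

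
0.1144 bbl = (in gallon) 4.805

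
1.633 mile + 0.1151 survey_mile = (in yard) 3077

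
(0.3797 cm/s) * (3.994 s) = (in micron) 1.517e+04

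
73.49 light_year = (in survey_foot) 2.281e+18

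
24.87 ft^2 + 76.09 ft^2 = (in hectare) 0.0009379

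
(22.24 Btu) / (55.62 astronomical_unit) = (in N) 2.82e-09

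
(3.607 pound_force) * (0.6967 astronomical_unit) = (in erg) 1.672e+19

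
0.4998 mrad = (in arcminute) 1.718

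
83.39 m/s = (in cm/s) 8339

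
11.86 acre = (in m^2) 4.8e+04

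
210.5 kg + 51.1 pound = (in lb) 515.2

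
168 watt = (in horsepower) 0.2253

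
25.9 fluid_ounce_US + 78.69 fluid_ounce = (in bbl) 0.01945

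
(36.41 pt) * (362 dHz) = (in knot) 0.9038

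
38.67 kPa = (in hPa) 386.7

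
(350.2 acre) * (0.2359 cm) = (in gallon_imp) 7.354e+05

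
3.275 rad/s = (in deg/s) 187.6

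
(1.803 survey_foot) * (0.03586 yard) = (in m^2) 0.01802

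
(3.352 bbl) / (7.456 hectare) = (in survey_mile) 4.441e-09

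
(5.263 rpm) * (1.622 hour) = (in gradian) 2.049e+05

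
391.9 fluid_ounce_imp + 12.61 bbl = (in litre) 2016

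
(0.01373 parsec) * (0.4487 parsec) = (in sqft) 6.314e+31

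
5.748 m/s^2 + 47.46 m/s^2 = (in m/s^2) 53.21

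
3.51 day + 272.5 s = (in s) 3.035e+05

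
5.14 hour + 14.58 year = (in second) 4.598e+08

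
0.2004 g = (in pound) 0.0004418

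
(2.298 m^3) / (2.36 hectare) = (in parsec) 3.156e-21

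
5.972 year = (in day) 2180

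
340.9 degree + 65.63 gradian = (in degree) 400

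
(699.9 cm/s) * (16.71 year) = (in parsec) 1.195e-07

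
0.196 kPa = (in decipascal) 1960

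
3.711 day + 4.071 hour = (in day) 3.881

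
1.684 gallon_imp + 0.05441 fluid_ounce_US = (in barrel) 0.04816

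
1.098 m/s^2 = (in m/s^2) 1.098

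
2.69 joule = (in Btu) 0.00255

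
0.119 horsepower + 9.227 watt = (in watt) 97.97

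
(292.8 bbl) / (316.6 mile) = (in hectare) 9.136e-09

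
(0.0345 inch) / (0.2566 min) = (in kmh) 0.0002049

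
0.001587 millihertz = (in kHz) 1.587e-09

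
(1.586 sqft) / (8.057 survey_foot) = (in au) 4.011e-13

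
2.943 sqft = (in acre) 6.756e-05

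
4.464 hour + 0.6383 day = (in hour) 19.78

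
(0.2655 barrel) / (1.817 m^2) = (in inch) 0.9146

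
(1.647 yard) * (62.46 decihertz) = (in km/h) 33.86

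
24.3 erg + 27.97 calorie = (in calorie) 27.97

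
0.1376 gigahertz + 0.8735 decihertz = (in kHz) 1.376e+05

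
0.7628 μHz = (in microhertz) 0.7628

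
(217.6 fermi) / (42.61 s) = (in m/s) 5.107e-15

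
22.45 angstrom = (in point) 6.364e-06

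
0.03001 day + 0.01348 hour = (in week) 0.004367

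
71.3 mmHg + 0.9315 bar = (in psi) 14.89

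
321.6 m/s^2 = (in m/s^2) 321.6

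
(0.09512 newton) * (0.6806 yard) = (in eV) 3.695e+17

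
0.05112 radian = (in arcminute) 175.7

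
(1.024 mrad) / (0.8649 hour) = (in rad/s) 3.289e-07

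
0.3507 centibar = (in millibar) 3.507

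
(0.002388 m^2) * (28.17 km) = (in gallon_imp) 1.48e+04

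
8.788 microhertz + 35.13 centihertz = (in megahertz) 3.513e-07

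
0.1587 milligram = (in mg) 0.1587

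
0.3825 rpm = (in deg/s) 2.295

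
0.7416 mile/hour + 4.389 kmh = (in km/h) 5.582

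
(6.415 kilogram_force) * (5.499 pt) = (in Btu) 0.0001157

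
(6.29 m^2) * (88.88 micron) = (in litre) 0.5591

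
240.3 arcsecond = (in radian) 0.001165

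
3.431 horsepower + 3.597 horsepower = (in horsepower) 7.028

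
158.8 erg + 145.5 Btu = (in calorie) 3.669e+04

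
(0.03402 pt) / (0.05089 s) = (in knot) 0.0004584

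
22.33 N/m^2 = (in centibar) 0.02233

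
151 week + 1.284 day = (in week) 151.2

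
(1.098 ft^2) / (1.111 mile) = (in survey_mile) 3.545e-08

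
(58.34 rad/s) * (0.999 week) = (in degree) 2.02e+09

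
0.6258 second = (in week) 1.035e-06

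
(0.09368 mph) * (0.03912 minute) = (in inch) 3.87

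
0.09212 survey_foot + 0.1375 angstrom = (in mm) 28.08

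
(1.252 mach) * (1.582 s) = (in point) 1.912e+06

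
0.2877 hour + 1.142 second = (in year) 3.288e-05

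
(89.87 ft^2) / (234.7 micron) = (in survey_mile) 22.1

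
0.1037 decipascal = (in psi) 1.504e-06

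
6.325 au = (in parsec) 3.066e-05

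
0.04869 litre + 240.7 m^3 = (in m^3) 240.7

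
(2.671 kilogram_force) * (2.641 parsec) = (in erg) 2.135e+25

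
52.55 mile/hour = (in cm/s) 2349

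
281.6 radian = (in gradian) 1.793e+04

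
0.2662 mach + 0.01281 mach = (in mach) 0.279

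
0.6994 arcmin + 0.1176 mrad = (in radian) 0.000321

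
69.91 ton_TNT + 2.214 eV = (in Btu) 2.772e+08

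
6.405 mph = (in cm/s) 286.3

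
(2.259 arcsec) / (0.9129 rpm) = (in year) 3.633e-12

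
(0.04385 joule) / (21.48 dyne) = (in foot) 669.8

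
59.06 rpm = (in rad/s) 6.185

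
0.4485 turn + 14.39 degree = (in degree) 175.8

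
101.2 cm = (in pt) 2869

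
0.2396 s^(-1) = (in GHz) 2.396e-10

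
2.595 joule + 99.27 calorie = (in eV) 2.609e+21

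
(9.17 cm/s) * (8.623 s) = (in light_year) 8.358e-17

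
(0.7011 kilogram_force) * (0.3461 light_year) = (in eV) 1.405e+35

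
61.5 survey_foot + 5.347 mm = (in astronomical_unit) 1.253e-10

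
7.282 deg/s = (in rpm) 1.214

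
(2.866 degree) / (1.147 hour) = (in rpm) 0.0001157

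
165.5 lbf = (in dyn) 7.362e+07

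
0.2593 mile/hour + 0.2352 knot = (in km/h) 0.8529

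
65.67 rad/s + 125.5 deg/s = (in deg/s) 3888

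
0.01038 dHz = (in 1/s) 0.001038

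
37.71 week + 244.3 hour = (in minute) 3.948e+05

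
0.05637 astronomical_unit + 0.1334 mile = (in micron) 8.433e+15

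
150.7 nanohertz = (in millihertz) 0.0001507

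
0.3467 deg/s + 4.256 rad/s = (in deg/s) 244.2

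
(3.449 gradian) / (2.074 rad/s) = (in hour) 7.256e-06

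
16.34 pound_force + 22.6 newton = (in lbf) 21.42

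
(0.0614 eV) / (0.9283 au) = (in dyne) 7.084e-27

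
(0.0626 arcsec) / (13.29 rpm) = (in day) 2.524e-12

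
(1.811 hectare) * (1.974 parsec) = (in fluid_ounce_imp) 3.882e+25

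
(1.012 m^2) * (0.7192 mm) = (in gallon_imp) 0.1601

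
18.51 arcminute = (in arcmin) 18.51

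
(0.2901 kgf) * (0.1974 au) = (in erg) 8.401e+17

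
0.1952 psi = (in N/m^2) 1346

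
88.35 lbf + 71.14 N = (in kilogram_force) 47.33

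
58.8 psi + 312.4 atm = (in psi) 4650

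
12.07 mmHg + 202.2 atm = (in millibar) 2.049e+05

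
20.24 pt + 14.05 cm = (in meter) 0.1476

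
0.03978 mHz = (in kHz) 3.978e-08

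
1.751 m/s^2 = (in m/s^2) 1.751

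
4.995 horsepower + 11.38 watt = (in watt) 3736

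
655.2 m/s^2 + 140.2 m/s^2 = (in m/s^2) 795.4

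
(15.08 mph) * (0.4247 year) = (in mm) 9.029e+10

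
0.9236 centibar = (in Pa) 923.6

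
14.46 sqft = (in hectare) 0.0001343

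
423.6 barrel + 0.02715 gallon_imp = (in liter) 6.735e+04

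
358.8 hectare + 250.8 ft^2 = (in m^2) 3.588e+06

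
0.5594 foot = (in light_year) 1.802e-17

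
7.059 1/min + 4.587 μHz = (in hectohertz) 0.001177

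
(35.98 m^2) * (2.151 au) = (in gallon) 3.059e+15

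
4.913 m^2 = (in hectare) 0.0004913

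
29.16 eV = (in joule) 4.672e-18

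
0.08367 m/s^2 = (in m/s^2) 0.08367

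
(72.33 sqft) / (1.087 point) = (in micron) 1.752e+10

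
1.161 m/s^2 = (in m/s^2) 1.161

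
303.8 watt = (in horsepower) 0.4074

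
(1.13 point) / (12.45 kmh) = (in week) 1.906e-10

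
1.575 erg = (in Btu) 1.493e-10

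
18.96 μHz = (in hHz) 1.896e-07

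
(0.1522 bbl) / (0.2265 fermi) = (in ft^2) 1.15e+15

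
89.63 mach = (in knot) 5.932e+04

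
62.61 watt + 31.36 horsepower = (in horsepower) 31.44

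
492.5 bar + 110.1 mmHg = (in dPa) 4.926e+08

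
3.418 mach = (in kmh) 4190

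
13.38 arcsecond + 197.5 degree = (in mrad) 3447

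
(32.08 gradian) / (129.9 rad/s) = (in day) 4.49e-08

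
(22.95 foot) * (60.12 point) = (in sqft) 1.597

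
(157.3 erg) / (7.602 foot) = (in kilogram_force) 6.923e-07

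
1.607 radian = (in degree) 92.07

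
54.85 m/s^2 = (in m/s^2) 54.85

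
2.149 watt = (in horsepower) 0.002882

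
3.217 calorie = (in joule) 13.46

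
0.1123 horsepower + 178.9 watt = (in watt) 262.6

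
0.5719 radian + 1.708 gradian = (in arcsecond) 1.235e+05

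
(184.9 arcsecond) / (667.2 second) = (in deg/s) 7.698e-05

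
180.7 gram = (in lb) 0.3984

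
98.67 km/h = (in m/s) 27.41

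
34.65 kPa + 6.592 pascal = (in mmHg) 259.9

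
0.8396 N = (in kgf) 0.08562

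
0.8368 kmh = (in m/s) 0.2324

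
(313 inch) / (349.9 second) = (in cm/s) 2.272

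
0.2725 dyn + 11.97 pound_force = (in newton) 53.25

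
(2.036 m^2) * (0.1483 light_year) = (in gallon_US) 7.546e+17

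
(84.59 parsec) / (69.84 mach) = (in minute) 1.829e+12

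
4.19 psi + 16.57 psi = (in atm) 1.413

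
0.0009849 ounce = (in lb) 6.156e-05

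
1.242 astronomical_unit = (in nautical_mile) 1.003e+08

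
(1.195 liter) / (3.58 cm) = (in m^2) 0.03338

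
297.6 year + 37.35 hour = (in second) 9.385e+09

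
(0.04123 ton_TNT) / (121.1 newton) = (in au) 9.522e-06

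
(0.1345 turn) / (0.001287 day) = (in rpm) 0.07257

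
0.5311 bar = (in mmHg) 398.4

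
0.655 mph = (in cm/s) 29.28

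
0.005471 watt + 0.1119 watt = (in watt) 0.1174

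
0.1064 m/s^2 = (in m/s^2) 0.1064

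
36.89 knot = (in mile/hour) 42.45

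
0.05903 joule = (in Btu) 5.595e-05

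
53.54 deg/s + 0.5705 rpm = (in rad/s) 0.9942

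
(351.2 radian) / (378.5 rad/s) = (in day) 1.074e-05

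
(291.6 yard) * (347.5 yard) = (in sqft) 9.12e+05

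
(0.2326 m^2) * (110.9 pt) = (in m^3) 0.0091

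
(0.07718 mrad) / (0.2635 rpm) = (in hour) 7.769e-07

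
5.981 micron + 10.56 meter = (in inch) 415.7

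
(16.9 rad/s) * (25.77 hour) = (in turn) 2.495e+05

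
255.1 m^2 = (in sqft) 2746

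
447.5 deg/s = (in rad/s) 7.81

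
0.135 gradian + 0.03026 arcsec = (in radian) 0.002121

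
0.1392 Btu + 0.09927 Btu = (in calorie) 60.13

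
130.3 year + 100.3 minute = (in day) 4.756e+04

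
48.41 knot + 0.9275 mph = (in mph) 56.64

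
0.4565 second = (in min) 0.007608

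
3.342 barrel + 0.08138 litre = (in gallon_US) 140.4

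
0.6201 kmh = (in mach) 0.0005059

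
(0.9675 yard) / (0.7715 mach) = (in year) 1.068e-10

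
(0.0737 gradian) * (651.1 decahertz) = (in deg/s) 431.9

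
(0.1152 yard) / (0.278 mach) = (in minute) 1.855e-05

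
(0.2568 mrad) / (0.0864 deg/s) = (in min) 0.002838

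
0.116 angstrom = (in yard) 1.269e-11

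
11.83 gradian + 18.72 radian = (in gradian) 1204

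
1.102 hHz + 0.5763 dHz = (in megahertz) 0.0001103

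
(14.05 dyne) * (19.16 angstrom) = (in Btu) 2.552e-16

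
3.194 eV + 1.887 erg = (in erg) 1.887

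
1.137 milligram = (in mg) 1.137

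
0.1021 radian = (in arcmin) 351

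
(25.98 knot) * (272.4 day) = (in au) 0.002103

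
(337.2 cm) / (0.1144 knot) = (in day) 0.0006631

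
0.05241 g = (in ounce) 0.001849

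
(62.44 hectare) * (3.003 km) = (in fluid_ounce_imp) 6.599e+13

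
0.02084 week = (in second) 1.26e+04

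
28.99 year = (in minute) 1.524e+07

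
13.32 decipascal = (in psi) 0.0001932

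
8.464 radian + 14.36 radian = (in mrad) 2.282e+04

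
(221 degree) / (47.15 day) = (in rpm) 9.042e-06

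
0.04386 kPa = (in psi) 0.006361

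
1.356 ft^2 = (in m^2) 0.126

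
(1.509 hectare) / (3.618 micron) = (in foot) 1.368e+10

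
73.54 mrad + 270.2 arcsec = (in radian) 0.07485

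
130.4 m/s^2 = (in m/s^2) 130.4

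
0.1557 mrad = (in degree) 0.008921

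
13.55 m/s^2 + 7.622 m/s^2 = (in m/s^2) 21.17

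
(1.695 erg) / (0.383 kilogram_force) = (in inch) 1.777e-06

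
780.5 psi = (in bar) 53.81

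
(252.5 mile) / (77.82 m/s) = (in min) 87.03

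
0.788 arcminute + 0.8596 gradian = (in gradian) 0.8742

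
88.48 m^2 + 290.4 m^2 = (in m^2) 378.9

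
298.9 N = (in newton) 298.9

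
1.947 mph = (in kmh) 3.133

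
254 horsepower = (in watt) 1.894e+05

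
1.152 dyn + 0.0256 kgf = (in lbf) 0.05644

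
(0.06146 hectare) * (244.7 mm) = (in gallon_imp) 3.308e+04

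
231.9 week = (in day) 1623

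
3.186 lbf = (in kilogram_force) 1.445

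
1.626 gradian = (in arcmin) 87.8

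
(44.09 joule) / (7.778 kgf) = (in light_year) 6.11e-17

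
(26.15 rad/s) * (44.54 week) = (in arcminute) 2.422e+12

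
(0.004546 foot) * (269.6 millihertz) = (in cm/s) 0.03736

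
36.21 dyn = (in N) 0.0003621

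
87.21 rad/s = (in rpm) 832.8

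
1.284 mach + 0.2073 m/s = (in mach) 1.285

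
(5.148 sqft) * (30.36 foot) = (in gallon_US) 1169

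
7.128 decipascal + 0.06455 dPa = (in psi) 0.0001043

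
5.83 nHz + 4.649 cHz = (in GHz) 4.649e-11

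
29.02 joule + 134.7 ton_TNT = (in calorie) 1.347e+11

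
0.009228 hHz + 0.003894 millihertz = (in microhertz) 9.228e+05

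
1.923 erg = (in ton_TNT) 4.596e-17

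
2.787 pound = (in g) 1264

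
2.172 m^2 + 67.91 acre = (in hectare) 27.48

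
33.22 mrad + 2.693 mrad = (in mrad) 35.91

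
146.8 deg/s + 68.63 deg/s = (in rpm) 35.91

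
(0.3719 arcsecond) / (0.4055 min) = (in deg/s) 4.246e-06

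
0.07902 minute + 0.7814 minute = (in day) 0.0005975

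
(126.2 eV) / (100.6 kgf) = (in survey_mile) 1.274e-23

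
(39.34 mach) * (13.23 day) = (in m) 1.531e+10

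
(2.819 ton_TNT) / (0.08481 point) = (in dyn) 3.942e+19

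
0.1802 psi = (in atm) 0.01226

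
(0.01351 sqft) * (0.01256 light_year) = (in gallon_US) 3.94e+13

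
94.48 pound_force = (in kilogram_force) 42.86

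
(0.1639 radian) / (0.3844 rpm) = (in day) 4.713e-05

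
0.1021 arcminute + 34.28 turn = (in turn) 34.28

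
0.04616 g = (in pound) 0.0001018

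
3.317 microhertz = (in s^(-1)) 3.317e-06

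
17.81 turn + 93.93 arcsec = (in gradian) 7124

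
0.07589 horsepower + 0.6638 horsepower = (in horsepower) 0.7397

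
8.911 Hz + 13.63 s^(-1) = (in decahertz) 2.254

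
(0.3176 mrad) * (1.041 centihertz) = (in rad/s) 3.306e-06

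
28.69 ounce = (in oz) 28.69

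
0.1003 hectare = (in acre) 0.2478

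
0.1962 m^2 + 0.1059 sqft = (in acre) 5.091e-05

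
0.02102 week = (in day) 0.1471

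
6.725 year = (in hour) 5.891e+04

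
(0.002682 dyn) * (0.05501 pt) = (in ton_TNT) 1.244e-22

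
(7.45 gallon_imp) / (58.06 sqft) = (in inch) 0.2472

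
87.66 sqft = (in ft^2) 87.66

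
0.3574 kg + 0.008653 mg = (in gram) 357.4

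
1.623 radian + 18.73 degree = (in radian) 1.95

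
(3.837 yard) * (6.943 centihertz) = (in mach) 0.0007154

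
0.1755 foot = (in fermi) 5.349e+13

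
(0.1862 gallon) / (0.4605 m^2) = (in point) 4.339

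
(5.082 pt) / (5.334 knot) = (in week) 1.08e-09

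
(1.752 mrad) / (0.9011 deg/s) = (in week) 1.842e-07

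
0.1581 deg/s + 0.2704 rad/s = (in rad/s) 0.2732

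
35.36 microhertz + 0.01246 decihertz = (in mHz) 1.281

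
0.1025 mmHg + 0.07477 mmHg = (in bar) 0.0002363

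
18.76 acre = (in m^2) 7.592e+04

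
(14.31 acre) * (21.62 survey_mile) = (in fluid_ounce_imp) 7.092e+13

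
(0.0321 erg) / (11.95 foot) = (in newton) 8.813e-10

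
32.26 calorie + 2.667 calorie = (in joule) 146.1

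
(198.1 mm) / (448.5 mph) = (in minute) 1.647e-05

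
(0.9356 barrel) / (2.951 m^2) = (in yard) 0.05512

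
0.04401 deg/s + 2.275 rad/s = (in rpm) 21.73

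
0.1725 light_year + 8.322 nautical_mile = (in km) 1.632e+12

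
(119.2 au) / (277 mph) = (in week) 2.381e+05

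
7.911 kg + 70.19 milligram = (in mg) 7.911e+06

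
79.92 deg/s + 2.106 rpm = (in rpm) 15.43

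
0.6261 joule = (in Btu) 0.0005934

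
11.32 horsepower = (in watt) 8441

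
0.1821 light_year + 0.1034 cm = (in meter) 1.723e+15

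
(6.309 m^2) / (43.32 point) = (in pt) 1.17e+06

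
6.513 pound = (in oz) 104.2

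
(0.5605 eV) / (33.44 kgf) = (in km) 2.738e-25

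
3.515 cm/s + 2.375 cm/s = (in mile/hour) 0.1318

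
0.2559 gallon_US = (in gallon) 0.2559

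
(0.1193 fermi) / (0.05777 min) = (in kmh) 1.239e-16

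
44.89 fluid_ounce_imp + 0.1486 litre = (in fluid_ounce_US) 48.15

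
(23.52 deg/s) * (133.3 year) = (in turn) 2.746e+08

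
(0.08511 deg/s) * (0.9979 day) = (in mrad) 1.281e+05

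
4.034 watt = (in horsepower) 0.00541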